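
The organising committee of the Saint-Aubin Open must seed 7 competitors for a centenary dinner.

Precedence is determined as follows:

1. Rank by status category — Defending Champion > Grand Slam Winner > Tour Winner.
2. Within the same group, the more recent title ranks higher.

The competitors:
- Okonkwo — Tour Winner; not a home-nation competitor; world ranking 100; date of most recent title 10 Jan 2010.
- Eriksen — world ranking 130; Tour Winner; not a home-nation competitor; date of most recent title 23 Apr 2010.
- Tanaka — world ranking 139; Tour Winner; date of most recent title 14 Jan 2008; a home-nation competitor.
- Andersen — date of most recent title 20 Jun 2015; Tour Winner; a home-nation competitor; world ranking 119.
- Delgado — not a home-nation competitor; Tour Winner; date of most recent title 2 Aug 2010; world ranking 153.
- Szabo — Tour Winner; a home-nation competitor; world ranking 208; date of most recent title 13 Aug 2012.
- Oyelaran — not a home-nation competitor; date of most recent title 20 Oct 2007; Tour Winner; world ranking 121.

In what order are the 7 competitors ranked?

By status category: Andersen, Szabo, Delgado, Eriksen, Okonkwo, Tanaka and Oyelaran (Tour Winner).
Among Andersen, Szabo, Delgado, Eriksen, Okonkwo, Tanaka and Oyelaran, by date of most recent title (later first): Andersen (20 Jun 2015) before Szabo (13 Aug 2012) before Delgado (2 Aug 2010) before Eriksen (23 Apr 2010) before Okonkwo (10 Jan 2010) before Tanaka (14 Jan 2008) before Oyelaran (20 Oct 2007).
Full order: Andersen, Szabo, Delgado, Eriksen, Okonkwo, Tanaka, Oyelaran.

Andersen, Szabo, Delgado, Eriksen, Okonkwo, Tanaka, Oyelaran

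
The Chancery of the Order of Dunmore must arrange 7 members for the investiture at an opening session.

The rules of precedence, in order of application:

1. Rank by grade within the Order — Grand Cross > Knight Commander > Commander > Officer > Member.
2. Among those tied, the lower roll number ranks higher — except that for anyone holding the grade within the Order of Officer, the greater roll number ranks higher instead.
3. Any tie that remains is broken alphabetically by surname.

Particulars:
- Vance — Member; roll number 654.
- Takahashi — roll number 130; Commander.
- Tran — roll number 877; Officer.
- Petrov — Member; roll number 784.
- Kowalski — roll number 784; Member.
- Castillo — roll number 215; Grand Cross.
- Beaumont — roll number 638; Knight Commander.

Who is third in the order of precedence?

Takahashi

By grade within the Order: Castillo (Grand Cross); then Beaumont (Knight Commander); then Takahashi (Commander); then Tran (Officer); then Vance, Kowalski and Petrov (Member).
Among Vance, Kowalski and Petrov, by roll number (lower first): Vance (654) before Kowalski and Petrov (784).
Among Kowalski and Petrov, alphabetically by surname: Kowalski before Petrov.
Order: Castillo, Beaumont, Takahashi, Tran, Vance, Kowalski, Petrov.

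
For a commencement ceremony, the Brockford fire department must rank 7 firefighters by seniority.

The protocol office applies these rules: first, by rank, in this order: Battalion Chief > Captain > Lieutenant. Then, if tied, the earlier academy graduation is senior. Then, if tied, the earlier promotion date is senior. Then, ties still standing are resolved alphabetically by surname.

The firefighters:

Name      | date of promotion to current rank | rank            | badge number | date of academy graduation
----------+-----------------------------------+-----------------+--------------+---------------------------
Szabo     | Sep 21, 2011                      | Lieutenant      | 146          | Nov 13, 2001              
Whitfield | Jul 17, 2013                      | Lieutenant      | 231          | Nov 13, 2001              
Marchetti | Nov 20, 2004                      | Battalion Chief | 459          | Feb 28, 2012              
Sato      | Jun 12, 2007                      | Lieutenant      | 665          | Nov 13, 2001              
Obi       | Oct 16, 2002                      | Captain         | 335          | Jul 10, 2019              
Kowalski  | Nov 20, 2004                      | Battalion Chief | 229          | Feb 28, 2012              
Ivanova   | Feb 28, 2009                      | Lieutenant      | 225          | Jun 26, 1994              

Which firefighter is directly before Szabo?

Sato

By rank: Kowalski and Marchetti (Battalion Chief); then Obi (Captain); then Ivanova, Sato, Szabo and Whitfield (Lieutenant).
Kowalski and Marchetti both have date of academy graduation Feb 28, 2012, so the next rule applies.
Kowalski and Marchetti both have date of promotion to current rank Nov 20, 2004, so the next rule applies.
Among Kowalski and Marchetti, alphabetically by surname: Kowalski before Marchetti.
Among Ivanova, Sato, Szabo and Whitfield, by date of academy graduation (earlier first): Ivanova (Jun 26, 1994) before Sato, Szabo and Whitfield (Nov 13, 2001).
Among Sato, Szabo and Whitfield, by date of promotion to current rank (earlier first): Sato (Jun 12, 2007) before Szabo (Sep 21, 2011) before Whitfield (Jul 17, 2013).
Order: Kowalski, Marchetti, Obi, Ivanova, Sato, Szabo, Whitfield.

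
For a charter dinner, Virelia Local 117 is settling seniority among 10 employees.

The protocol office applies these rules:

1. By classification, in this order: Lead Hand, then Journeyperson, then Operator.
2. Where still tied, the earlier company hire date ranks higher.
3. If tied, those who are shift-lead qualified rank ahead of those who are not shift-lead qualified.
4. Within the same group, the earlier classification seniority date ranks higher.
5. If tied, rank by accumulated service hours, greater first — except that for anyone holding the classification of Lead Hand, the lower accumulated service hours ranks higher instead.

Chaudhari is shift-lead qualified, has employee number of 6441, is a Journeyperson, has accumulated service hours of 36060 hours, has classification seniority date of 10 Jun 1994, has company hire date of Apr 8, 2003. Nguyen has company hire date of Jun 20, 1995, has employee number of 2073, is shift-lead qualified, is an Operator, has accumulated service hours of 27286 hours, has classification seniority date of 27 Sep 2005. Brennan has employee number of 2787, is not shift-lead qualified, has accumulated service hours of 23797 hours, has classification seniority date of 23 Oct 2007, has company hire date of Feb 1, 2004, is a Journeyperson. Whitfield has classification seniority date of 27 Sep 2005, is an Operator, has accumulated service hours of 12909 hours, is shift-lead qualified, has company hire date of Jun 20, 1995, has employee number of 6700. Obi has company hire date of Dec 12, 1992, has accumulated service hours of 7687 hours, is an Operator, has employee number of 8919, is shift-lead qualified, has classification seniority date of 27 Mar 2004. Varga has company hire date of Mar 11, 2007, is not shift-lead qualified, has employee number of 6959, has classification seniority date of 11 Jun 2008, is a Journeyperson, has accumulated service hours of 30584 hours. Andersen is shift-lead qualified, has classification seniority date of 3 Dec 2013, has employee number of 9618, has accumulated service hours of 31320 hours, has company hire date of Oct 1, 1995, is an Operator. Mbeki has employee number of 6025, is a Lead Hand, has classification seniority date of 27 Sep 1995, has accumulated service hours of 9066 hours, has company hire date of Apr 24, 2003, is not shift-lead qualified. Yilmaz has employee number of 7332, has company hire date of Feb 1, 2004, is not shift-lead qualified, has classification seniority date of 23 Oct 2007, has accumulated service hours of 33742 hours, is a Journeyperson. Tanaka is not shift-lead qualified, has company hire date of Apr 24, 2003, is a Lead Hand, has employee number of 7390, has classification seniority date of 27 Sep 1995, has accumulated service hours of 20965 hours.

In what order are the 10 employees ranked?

By classification: Mbeki and Tanaka (Lead Hand); then Chaudhari, Yilmaz, Brennan and Varga (Journeyperson); then Obi, Nguyen, Whitfield and Andersen (Operator).
Mbeki and Tanaka both have company hire date Apr 24, 2003, so the next rule applies.
Mbeki and Tanaka are each not shift-lead qualified, so the next rule applies.
Mbeki and Tanaka both have classification seniority date 27 Sep 1995, so the next rule applies.
Among Mbeki and Tanaka, by accumulated service hours (lower first) (reversed rule for this group): Mbeki (9066 hours) before Tanaka (20965 hours).
Among Chaudhari, Yilmaz, Brennan and Varga, by company hire date (earlier first): Chaudhari (Apr 8, 2003) before Yilmaz and Brennan (Feb 1, 2004) before Varga (Mar 11, 2007).
Yilmaz and Brennan are each not shift-lead qualified, so the next rule applies.
Yilmaz and Brennan both have classification seniority date 23 Oct 2007, so the next rule applies.
Among Yilmaz and Brennan, by accumulated service hours (higher first): Yilmaz (33742 hours) before Brennan (23797 hours).
Among Obi, Nguyen, Whitfield and Andersen, by company hire date (earlier first): Obi (Dec 12, 1992) before Nguyen and Whitfield (Jun 20, 1995) before Andersen (Oct 1, 1995).
Nguyen and Whitfield are each shift-lead qualified, so the next rule applies.
Nguyen and Whitfield both have classification seniority date 27 Sep 2005, so the next rule applies.
Among Nguyen and Whitfield, by accumulated service hours (higher first): Nguyen (27286 hours) before Whitfield (12909 hours).
Full order: Mbeki, Tanaka, Chaudhari, Yilmaz, Brennan, Varga, Obi, Nguyen, Whitfield, Andersen.

Mbeki, Tanaka, Chaudhari, Yilmaz, Brennan, Varga, Obi, Nguyen, Whitfield, Andersen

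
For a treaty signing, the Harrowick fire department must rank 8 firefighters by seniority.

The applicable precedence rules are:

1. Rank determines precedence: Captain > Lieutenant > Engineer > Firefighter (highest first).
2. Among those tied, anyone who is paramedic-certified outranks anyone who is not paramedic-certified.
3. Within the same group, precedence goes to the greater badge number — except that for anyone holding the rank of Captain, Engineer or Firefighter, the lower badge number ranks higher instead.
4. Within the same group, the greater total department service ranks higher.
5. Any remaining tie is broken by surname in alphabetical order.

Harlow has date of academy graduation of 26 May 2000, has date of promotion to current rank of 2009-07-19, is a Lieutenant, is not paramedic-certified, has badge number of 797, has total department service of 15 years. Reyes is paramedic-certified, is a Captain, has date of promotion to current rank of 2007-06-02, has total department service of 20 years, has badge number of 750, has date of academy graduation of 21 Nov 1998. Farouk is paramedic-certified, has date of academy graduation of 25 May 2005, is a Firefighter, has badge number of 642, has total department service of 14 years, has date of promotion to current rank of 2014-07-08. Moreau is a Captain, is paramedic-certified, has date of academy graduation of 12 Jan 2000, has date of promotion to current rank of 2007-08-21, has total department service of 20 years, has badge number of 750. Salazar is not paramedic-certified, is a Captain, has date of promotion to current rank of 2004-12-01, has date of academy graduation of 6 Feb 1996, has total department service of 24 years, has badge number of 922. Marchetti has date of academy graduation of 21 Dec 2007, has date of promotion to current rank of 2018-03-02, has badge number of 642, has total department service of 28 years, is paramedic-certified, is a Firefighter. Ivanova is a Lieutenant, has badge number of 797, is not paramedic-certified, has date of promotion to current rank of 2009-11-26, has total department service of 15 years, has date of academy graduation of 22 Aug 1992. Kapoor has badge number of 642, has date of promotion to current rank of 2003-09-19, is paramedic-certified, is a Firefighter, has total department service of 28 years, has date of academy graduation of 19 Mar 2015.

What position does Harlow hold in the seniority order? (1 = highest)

By rank: Moreau, Reyes and Salazar (Captain); then Harlow and Ivanova (Lieutenant); then Kapoor, Marchetti and Farouk (Firefighter).
Among Moreau, Reyes and Salazar, paramedic-certified before not paramedic-certified: Moreau and Reyes (paramedic-certified) before Salazar (not paramedic-certified).
Moreau and Reyes both have badge number 750, so the next rule applies.
Moreau and Reyes both have total department service 20 years, so the next rule applies.
Among Moreau and Reyes, alphabetically by surname: Moreau before Reyes.
Harlow and Ivanova are each not paramedic-certified, so the next rule applies.
Harlow and Ivanova both have badge number 797, so the next rule applies.
Harlow and Ivanova both have total department service 15 years, so the next rule applies.
Among Harlow and Ivanova, alphabetically by surname: Harlow before Ivanova.
Kapoor, Marchetti and Farouk are each paramedic-certified, so the next rule applies.
Kapoor, Marchetti and Farouk all have badge number 642, so the next rule applies.
Among Kapoor, Marchetti and Farouk, by total department service (higher first): Kapoor and Marchetti (28 years) before Farouk (14 years).
Among Kapoor and Marchetti, alphabetically by surname: Kapoor before Marchetti.
Order: Moreau, Reyes, Salazar, Harlow, Ivanova, Kapoor, Marchetti, Farouk. So position 4.

4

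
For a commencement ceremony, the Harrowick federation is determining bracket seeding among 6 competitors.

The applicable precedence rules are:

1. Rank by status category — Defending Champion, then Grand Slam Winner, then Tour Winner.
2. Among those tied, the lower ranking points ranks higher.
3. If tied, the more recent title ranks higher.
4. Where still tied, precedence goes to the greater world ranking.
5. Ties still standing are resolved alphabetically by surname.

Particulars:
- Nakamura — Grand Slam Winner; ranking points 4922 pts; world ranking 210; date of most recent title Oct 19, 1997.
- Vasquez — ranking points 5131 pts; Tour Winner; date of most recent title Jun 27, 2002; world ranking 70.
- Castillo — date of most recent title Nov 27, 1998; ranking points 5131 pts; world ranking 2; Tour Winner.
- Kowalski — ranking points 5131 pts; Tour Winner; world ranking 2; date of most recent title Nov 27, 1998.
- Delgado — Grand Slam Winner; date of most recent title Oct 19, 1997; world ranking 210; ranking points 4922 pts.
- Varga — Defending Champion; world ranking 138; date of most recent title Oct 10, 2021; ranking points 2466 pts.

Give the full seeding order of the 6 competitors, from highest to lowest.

Varga, Delgado, Nakamura, Vasquez, Castillo, Kowalski

By status category: Varga (Defending Champion); then Delgado and Nakamura (Grand Slam Winner); then Vasquez, Castillo and Kowalski (Tour Winner).
Delgado and Nakamura both have ranking points 4922 pts, so the next rule applies.
Delgado and Nakamura both have date of most recent title Oct 19, 1997, so the next rule applies.
Delgado and Nakamura both have world ranking 210, so the next rule applies.
Among Delgado and Nakamura, alphabetically by surname: Delgado before Nakamura.
Vasquez, Castillo and Kowalski all have ranking points 5131 pts, so the next rule applies.
Among Vasquez, Castillo and Kowalski, by date of most recent title (later first): Vasquez (Jun 27, 2002) before Castillo and Kowalski (Nov 27, 1998).
Castillo and Kowalski both have world ranking 2, so the next rule applies.
Among Castillo and Kowalski, alphabetically by surname: Castillo before Kowalski.
Full order: Varga, Delgado, Nakamura, Vasquez, Castillo, Kowalski.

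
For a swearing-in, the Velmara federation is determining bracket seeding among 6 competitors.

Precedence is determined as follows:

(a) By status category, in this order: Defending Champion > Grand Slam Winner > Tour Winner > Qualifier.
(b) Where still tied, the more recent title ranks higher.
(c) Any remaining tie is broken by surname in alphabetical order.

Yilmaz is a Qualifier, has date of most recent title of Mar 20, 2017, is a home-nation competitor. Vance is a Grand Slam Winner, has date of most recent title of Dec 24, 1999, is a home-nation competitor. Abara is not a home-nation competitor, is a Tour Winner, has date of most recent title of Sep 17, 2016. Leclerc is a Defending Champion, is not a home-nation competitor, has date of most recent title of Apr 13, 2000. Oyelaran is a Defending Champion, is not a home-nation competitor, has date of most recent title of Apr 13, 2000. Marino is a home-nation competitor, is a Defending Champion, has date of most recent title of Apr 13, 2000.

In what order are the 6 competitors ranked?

Leclerc, Marino, Oyelaran, Vance, Abara, Yilmaz

By status category: Leclerc, Marino and Oyelaran (Defending Champion); then Vance (Grand Slam Winner); then Abara (Tour Winner); then Yilmaz (Qualifier).
Leclerc, Marino and Oyelaran all have date of most recent title Apr 13, 2000, so the next rule applies.
Among Leclerc, Marino and Oyelaran, alphabetically by surname: Leclerc before Marino before Oyelaran.
Full order: Leclerc, Marino, Oyelaran, Vance, Abara, Yilmaz.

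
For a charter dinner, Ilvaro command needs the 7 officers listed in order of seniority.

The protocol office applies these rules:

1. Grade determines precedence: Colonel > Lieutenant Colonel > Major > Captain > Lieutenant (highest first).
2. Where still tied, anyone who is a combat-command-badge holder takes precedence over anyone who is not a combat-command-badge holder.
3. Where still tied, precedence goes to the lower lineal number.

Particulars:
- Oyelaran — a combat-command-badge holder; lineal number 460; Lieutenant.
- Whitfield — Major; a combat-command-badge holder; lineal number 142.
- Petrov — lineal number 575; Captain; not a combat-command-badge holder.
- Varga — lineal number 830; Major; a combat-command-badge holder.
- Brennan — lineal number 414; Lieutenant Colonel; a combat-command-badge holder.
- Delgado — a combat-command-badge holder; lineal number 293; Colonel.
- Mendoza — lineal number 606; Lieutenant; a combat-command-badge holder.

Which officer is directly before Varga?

Whitfield

By grade: Delgado (Colonel); then Brennan (Lieutenant Colonel); then Whitfield and Varga (Major); then Petrov (Captain); then Oyelaran and Mendoza (Lieutenant).
Whitfield and Varga are each a combat-command-badge holder, so the next rule applies.
Among Whitfield and Varga, by lineal number (lower first): Whitfield (142) before Varga (830).
Oyelaran and Mendoza are each a combat-command-badge holder, so the next rule applies.
Among Oyelaran and Mendoza, by lineal number (lower first): Oyelaran (460) before Mendoza (606).
Order: Delgado, Brennan, Whitfield, Varga, Petrov, Oyelaran, Mendoza.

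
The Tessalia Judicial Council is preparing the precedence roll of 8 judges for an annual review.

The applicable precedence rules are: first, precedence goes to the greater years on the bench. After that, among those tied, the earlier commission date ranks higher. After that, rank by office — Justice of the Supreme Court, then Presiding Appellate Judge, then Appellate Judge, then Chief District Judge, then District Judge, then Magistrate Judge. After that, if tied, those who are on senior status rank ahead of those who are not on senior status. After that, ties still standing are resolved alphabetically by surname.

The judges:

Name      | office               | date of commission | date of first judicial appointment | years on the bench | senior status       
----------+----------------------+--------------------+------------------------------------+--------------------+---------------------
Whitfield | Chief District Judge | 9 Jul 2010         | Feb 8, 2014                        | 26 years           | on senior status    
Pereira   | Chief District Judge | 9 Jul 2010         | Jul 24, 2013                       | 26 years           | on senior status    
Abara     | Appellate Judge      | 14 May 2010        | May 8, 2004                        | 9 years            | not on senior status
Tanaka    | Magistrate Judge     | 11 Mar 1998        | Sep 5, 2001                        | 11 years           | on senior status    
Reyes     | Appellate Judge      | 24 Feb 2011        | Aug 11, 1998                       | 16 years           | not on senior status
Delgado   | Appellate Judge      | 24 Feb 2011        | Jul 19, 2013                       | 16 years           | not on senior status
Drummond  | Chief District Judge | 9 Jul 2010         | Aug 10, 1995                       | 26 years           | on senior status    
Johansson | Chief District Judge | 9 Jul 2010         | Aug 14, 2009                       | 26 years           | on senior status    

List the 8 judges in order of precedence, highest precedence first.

By years on the bench (higher first): Drummond, Johansson, Pereira and Whitfield (each 26 years); then Delgado and Reyes (both 16 years); then Tanaka (11 years); then Abara (9 years).
Drummond, Johansson, Pereira and Whitfield all have date of commission 9 Jul 2010, so the next rule applies.
Drummond, Johansson, Pereira and Whitfield are each Chief District Judge, so the next rule applies.
Drummond, Johansson, Pereira and Whitfield are each on senior status, so the next rule applies.
Among Drummond, Johansson, Pereira and Whitfield, alphabetically by surname: Drummond before Johansson before Pereira before Whitfield.
Delgado and Reyes both have date of commission 24 Feb 2011, so the next rule applies.
Delgado and Reyes are each Appellate Judge, so the next rule applies.
Delgado and Reyes are each not on senior status, so the next rule applies.
Among Delgado and Reyes, alphabetically by surname: Delgado before Reyes.
Full order: Drummond, Johansson, Pereira, Whitfield, Delgado, Reyes, Tanaka, Abara.

Drummond, Johansson, Pereira, Whitfield, Delgado, Reyes, Tanaka, Abara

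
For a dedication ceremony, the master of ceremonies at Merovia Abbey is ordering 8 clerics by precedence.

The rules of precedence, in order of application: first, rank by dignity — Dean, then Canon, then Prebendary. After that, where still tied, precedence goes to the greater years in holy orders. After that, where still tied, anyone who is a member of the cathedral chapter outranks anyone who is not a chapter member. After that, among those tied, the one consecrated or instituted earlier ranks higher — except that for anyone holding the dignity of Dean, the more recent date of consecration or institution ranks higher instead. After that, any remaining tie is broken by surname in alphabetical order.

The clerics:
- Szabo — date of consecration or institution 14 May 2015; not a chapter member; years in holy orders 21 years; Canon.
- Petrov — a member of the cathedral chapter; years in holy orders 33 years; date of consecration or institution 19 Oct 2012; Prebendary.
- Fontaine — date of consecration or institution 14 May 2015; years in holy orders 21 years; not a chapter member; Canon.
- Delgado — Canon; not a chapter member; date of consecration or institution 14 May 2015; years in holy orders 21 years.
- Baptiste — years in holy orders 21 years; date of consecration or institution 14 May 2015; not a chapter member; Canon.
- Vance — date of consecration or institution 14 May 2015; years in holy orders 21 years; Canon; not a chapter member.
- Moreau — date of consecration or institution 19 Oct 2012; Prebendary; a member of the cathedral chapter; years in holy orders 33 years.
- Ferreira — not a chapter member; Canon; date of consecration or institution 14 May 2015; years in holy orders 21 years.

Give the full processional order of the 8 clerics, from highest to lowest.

Baptiste, Delgado, Ferreira, Fontaine, Szabo, Vance, Moreau, Petrov

By dignity: Baptiste, Delgado, Ferreira, Fontaine, Szabo and Vance (Canon); then Moreau and Petrov (Prebendary).
Baptiste, Delgado, Ferreira, Fontaine, Szabo and Vance all have years in holy orders 21 years, so the next rule applies.
Baptiste, Delgado, Ferreira, Fontaine, Szabo and Vance are each not a chapter member, so the next rule applies.
Baptiste, Delgado, Ferreira, Fontaine, Szabo and Vance all have date of consecration or institution 14 May 2015, so the next rule applies.
Among Baptiste, Delgado, Ferreira, Fontaine, Szabo and Vance, alphabetically by surname: Baptiste before Delgado before Ferreira before Fontaine before Szabo before Vance.
Moreau and Petrov both have years in holy orders 33 years, so the next rule applies.
Moreau and Petrov are each a member of the cathedral chapter, so the next rule applies.
Moreau and Petrov both have date of consecration or institution 19 Oct 2012, so the next rule applies.
Among Moreau and Petrov, alphabetically by surname: Moreau before Petrov.
Full order: Baptiste, Delgado, Ferreira, Fontaine, Szabo, Vance, Moreau, Petrov.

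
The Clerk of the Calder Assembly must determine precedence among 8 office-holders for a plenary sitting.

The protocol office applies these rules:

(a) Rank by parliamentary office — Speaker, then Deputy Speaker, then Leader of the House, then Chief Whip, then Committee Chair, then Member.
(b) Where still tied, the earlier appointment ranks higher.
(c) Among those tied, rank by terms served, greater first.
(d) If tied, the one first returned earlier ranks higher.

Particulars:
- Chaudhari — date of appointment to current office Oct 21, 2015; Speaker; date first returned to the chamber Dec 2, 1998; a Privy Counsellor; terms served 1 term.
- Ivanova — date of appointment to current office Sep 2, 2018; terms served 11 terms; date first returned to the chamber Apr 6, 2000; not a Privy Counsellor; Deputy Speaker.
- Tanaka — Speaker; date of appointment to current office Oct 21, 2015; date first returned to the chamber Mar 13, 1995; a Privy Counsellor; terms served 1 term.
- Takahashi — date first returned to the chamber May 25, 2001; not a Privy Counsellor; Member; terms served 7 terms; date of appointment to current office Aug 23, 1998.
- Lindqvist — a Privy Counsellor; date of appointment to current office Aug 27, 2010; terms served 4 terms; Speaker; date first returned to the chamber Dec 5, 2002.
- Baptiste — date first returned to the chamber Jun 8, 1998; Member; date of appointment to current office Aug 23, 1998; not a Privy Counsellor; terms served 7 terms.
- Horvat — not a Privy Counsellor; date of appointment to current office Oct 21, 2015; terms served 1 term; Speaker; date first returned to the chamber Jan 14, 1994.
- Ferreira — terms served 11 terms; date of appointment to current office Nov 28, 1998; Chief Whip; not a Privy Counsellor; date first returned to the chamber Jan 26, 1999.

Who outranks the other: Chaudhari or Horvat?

By parliamentary office: Lindqvist, Horvat, Tanaka and Chaudhari (Speaker); then Ivanova (Deputy Speaker); then Ferreira (Chief Whip); then Baptiste and Takahashi (Member).
Among Lindqvist, Horvat, Tanaka and Chaudhari, by date of appointment to current office (earlier first): Lindqvist (Aug 27, 2010) before Horvat, Tanaka and Chaudhari (Oct 21, 2015).
Horvat, Tanaka and Chaudhari all have terms served 1 term, so the next rule applies.
Among Horvat, Tanaka and Chaudhari, by date first returned to the chamber (earlier first): Horvat (Jan 14, 1994) before Tanaka (Mar 13, 1995) before Chaudhari (Dec 2, 1998).
Baptiste and Takahashi both have date of appointment to current office Aug 23, 1998, so the next rule applies.
Baptiste and Takahashi both have terms served 7 terms, so the next rule applies.
Among Baptiste and Takahashi, by date first returned to the chamber (earlier first): Baptiste (Jun 8, 1998) before Takahashi (May 25, 2001).
So Horvat takes precedence.

Horvat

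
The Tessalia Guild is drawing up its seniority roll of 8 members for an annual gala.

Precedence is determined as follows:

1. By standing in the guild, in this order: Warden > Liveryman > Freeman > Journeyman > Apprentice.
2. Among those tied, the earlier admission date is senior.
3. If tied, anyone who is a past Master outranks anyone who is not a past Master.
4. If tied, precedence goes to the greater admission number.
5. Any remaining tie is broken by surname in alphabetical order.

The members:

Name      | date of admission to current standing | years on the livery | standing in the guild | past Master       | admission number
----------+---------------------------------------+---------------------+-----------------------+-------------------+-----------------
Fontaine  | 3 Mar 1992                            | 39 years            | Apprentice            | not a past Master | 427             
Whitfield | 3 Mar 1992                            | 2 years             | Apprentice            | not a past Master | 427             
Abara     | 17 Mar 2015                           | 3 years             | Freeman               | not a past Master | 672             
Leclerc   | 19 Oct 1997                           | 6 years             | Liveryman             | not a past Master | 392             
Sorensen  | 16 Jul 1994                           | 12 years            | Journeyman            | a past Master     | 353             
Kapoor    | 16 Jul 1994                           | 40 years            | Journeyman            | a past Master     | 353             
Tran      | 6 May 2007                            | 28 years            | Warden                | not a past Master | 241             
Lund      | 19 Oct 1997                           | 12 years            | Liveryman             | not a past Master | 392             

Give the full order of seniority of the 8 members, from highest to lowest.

By standing in the guild: Tran (Warden); then Leclerc and Lund (Liveryman); then Abara (Freeman); then Kapoor and Sorensen (Journeyman); then Fontaine and Whitfield (Apprentice).
Leclerc and Lund both have date of admission to current standing 19 Oct 1997, so the next rule applies.
Leclerc and Lund are each not a past Master, so the next rule applies.
Leclerc and Lund both have admission number 392, so the next rule applies.
Among Leclerc and Lund, alphabetically by surname: Leclerc before Lund.
Kapoor and Sorensen both have date of admission to current standing 16 Jul 1994, so the next rule applies.
Kapoor and Sorensen are each a past Master, so the next rule applies.
Kapoor and Sorensen both have admission number 353, so the next rule applies.
Among Kapoor and Sorensen, alphabetically by surname: Kapoor before Sorensen.
Fontaine and Whitfield both have date of admission to current standing 3 Mar 1992, so the next rule applies.
Fontaine and Whitfield are each not a past Master, so the next rule applies.
Fontaine and Whitfield both have admission number 427, so the next rule applies.
Among Fontaine and Whitfield, alphabetically by surname: Fontaine before Whitfield.
Full order: Tran, Leclerc, Lund, Abara, Kapoor, Sorensen, Fontaine, Whitfield.

Tran, Leclerc, Lund, Abara, Kapoor, Sorensen, Fontaine, Whitfield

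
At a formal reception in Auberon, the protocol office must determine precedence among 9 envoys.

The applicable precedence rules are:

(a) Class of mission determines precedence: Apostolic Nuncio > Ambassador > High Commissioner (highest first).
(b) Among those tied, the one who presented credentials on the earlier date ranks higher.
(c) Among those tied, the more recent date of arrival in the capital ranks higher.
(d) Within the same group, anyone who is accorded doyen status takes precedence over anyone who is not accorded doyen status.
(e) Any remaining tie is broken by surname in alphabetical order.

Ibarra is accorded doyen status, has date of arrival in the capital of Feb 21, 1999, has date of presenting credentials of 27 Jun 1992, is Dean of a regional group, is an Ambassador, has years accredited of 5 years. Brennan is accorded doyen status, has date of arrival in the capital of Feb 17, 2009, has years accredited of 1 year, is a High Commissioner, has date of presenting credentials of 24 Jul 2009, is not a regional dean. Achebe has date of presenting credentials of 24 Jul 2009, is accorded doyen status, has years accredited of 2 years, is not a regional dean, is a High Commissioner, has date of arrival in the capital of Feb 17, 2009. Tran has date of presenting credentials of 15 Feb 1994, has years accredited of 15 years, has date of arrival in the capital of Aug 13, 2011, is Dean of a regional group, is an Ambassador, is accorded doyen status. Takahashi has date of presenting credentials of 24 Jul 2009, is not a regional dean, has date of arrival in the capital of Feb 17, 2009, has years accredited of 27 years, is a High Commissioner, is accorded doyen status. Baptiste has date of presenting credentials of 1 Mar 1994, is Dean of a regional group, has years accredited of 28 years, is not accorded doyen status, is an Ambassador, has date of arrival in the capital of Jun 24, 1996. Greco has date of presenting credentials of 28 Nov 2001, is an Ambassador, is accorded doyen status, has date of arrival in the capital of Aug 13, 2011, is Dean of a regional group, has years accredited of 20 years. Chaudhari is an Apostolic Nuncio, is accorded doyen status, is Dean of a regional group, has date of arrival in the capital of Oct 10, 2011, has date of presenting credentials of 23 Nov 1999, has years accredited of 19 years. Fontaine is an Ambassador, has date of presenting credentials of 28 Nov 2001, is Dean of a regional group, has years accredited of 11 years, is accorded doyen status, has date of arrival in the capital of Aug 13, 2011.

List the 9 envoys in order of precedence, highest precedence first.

By class of mission: Chaudhari (Apostolic Nuncio); then Ibarra, Tran, Baptiste, Fontaine and Greco (Ambassador); then Achebe, Brennan and Takahashi (High Commissioner).
Among Ibarra, Tran, Baptiste, Fontaine and Greco, by date of presenting credentials (earlier first): Ibarra (27 Jun 1992) before Tran (15 Feb 1994) before Baptiste (1 Mar 1994) before Fontaine and Greco (28 Nov 2001).
Fontaine and Greco both have date of arrival in the capital Aug 13, 2011, so the next rule applies.
Fontaine and Greco are each accorded doyen status, so the next rule applies.
Among Fontaine and Greco, alphabetically by surname: Fontaine before Greco.
Achebe, Brennan and Takahashi all have date of presenting credentials 24 Jul 2009, so the next rule applies.
Achebe, Brennan and Takahashi all have date of arrival in the capital Feb 17, 2009, so the next rule applies.
Achebe, Brennan and Takahashi are each accorded doyen status, so the next rule applies.
Among Achebe, Brennan and Takahashi, alphabetically by surname: Achebe before Brennan before Takahashi.
Full order: Chaudhari, Ibarra, Tran, Baptiste, Fontaine, Greco, Achebe, Brennan, Takahashi.

Chaudhari, Ibarra, Tran, Baptiste, Fontaine, Greco, Achebe, Brennan, Takahashi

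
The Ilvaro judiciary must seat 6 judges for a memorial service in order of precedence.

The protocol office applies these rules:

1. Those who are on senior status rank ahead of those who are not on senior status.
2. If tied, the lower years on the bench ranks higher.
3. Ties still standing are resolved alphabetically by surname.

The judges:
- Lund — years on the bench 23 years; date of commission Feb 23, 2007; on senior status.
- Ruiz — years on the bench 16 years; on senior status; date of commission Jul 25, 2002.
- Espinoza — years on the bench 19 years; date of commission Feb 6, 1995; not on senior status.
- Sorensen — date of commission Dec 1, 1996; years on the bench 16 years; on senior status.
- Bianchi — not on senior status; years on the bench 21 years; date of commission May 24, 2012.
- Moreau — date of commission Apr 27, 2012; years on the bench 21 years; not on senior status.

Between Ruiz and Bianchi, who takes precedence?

Ruiz

By the first rule: Ruiz, Sorensen and Lund (each on senior status); then Espinoza, Bianchi and Moreau (each not on senior status).
Among Ruiz, Sorensen and Lund, by years on the bench (lower first): Ruiz and Sorensen (16 years) before Lund (23 years).
Among Ruiz and Sorensen, alphabetically by surname: Ruiz before Sorensen.
Among Espinoza, Bianchi and Moreau, by years on the bench (lower first): Espinoza (19 years) before Bianchi and Moreau (21 years).
Among Bianchi and Moreau, alphabetically by surname: Bianchi before Moreau.
So Ruiz takes precedence.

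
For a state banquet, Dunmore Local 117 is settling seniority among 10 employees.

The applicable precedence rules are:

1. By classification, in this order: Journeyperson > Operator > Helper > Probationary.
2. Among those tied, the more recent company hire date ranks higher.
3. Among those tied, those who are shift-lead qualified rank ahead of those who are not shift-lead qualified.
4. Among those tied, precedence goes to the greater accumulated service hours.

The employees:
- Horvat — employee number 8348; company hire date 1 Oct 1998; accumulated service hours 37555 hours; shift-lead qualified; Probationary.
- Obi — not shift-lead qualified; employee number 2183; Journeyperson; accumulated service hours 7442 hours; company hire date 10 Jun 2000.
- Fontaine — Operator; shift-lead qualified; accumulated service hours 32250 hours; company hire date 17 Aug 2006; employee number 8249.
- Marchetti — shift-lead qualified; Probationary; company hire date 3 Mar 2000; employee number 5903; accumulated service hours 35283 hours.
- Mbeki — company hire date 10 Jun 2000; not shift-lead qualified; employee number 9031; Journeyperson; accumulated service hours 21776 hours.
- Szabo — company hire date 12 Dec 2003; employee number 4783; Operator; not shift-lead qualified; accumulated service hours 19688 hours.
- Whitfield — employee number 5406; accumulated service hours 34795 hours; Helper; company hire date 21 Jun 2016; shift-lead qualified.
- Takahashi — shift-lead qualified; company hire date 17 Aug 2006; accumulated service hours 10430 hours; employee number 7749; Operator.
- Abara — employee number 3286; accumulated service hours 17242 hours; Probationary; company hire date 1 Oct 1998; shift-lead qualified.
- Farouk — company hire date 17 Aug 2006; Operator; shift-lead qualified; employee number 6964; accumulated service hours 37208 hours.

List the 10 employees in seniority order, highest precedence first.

Mbeki, Obi, Farouk, Fontaine, Takahashi, Szabo, Whitfield, Marchetti, Horvat, Abara

By classification: Mbeki and Obi (Journeyperson); then Farouk, Fontaine, Takahashi and Szabo (Operator); then Whitfield (Helper); then Marchetti, Horvat and Abara (Probationary).
Mbeki and Obi both have company hire date 10 Jun 2000, so the next rule applies.
Mbeki and Obi are each not shift-lead qualified, so the next rule applies.
Among Mbeki and Obi, by accumulated service hours (higher first): Mbeki (21776 hours) before Obi (7442 hours).
Among Farouk, Fontaine, Takahashi and Szabo, by company hire date (later first): Farouk, Fontaine and Takahashi (17 Aug 2006) before Szabo (12 Dec 2003).
Farouk, Fontaine and Takahashi are each shift-lead qualified, so the next rule applies.
Among Farouk, Fontaine and Takahashi, by accumulated service hours (higher first): Farouk (37208 hours) before Fontaine (32250 hours) before Takahashi (10430 hours).
Among Marchetti, Horvat and Abara, by company hire date (later first): Marchetti (3 Mar 2000) before Horvat and Abara (1 Oct 1998).
Horvat and Abara are each shift-lead qualified, so the next rule applies.
Among Horvat and Abara, by accumulated service hours (higher first): Horvat (37555 hours) before Abara (17242 hours).
Full order: Mbeki, Obi, Farouk, Fontaine, Takahashi, Szabo, Whitfield, Marchetti, Horvat, Abara.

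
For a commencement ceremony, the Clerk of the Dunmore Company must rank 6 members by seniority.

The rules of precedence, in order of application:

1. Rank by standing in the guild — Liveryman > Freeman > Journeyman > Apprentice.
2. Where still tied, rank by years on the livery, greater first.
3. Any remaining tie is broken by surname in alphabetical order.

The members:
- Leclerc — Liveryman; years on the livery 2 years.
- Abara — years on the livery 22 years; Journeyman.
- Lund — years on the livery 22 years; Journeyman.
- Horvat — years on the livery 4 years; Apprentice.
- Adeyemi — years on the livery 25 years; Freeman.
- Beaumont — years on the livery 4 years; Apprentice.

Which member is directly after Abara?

By standing in the guild: Leclerc (Liveryman); then Adeyemi (Freeman); then Abara and Lund (Journeyman); then Beaumont and Horvat (Apprentice).
Abara and Lund both have years on the livery 22 years, so the next rule applies.
Among Abara and Lund, alphabetically by surname: Abara before Lund.
Beaumont and Horvat both have years on the livery 4 years, so the next rule applies.
Among Beaumont and Horvat, alphabetically by surname: Beaumont before Horvat.
Order: Leclerc, Adeyemi, Abara, Lund, Beaumont, Horvat.

Lund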